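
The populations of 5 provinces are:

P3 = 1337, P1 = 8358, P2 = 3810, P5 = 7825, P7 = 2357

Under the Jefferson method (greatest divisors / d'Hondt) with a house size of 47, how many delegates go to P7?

Standard divisor 23687/47 ≈ 503.979; standard quotas: P3 2.653, P1 16.584, P2 7.560, P5 15.526, P7 4.677.
Rounding down gives 2, 16, 7, 15, 4 = 44 seats, so the divisor must be adjusted.
With modified divisor 474: modified quotas P3 2.821, P1 17.633, P2 8.038, P5 16.508, P7 4.973.
Rounding down: P3 2, P1 17, P2 8, P5 16, P7 4 (total 47).
P7 receives 4.

4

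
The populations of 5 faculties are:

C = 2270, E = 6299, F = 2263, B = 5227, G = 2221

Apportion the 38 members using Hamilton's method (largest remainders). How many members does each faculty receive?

Total 18280; standard divisor 18280/38 ≈ 481.053.
Standard quotas: C 4.7188, E 13.0942, F 4.7043, B 10.8658, G 4.6170.
Lower quotas: C 4, E 13, F 4, B 10, G 4 (sum 35, leaving 3 seats).
Remainders in descending order: B 0.8658, C 0.7188, F 0.7043, G 0.6170, E 0.0942.
The surplus seats go to B, C, F.

C: 5, E: 13, F: 5, B: 11, G: 4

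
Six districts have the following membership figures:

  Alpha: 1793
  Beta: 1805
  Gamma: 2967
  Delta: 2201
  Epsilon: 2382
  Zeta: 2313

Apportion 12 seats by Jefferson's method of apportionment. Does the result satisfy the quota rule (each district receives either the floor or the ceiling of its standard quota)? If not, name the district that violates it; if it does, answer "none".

none

Standard quotas: Alpha 1.598, Beta 1.609, Gamma 2.645, Delta 1.962, Epsilon 2.123, Zeta 2.062.
Jefferson allocation: Alpha 1, Beta 2, Gamma 3, Delta 2, Epsilon 2, Zeta 2.
Every allocation lies between the lower and upper quota.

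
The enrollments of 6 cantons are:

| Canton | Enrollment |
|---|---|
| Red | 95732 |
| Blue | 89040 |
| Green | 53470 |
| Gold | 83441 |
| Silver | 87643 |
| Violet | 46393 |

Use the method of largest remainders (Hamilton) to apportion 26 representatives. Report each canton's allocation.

Red 5, Blue 5, Green 3, Gold 5, Silver 5, Violet 3

Total 455719; standard divisor 455719/26 ≈ 17527.654.
Standard quotas: Red 5.4618, Blue 5.0800, Green 3.0506, Gold 4.7605, Silver 5.0003, Violet 2.6468.
Lower quotas: Red 5, Blue 5, Green 3, Gold 4, Silver 5, Violet 2 (sum 24, leaving 2 seats).
Remainders in descending order: Gold 0.7605, Violet 0.6468, Red 0.4618, Blue 0.0800, Green 0.0506, Silver 0.0003.
Largest remainders: Gold, Violet receive the extra seats.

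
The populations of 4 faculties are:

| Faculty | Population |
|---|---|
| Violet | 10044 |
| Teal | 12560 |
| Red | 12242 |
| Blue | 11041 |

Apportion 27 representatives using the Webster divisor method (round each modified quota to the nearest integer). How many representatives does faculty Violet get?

Standard divisor 45887/27 ≈ 1699.519; standard quotas: Violet 5.910, Teal 7.390, Red 7.203, Blue 6.497.
Rounding to the nearest integer gives 6, 7, 7, 6 = 26 seats, so the divisor must be adjusted.
With modified divisor 1690: modified quotas Violet 5.943, Teal 7.432, Red 7.244, Blue 6.533.
Rounding to the nearest integer: Violet 6, Teal 7, Red 7, Blue 7 (total 27).
Violet receives 6.

6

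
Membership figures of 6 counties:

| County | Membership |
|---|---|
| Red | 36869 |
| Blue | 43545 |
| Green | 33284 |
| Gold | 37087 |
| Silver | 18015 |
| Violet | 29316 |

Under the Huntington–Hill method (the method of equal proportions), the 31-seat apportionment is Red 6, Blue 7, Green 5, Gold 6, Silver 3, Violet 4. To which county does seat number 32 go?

Priority for the next seat is population ÷ (√(s·(s+1))).
Priorities: Red 5689.010, Blue 5818.945, Green 6076.799, Gold 5722.648, Silver 5200.483, Violet 6555.257.
Highest priority: Violet.

Violet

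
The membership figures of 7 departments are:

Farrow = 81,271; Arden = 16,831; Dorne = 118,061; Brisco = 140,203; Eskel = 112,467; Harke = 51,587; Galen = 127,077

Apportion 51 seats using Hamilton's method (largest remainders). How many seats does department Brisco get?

11

Total 647497; standard divisor 647497/51 ≈ 12696.02.
Standard quotas: Farrow 6.4013, Arden 1.3257, Dorne 9.2991, Brisco 11.0431, Eskel 8.8584, Harke 4.0632, Galen 10.0092.
Lower quotas: Farrow 6, Arden 1, Dorne 9, Brisco 11, Eskel 8, Harke 4, Galen 10 (sum 49, leaving 2 seats).
Remainders in descending order: Eskel 0.8584, Farrow 0.4013, Arden 0.3257, Dorne 0.2991, Harke 0.0632, Brisco 0.0431, Galen 0.0092.
The surplus seats go to Eskel, Farrow.
Brisco receives 11.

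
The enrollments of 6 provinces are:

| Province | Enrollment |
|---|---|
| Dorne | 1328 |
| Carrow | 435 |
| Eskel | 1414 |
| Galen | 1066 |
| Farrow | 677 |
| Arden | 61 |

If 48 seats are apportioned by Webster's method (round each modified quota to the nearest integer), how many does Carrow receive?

4

Standard divisor 4981/48 ≈ 103.771; standard quotas: Dorne 12.797, Carrow 4.192, Eskel 13.626, Galen 10.273, Farrow 6.524, Arden 0.588.
Rounding to the nearest integer gives 13, 4, 14, 10, 7, 1 = 49 seats, so the divisor must be adjusted.
With modified divisor 104.56: modified quotas Dorne 12.701, Carrow 4.160, Eskel 13.523, Galen 10.195, Farrow 6.475, Arden 0.583.
Rounding to the nearest integer: Dorne 13, Carrow 4, Eskel 14, Galen 10, Farrow 6, Arden 1 (total 48).
Carrow receives 4.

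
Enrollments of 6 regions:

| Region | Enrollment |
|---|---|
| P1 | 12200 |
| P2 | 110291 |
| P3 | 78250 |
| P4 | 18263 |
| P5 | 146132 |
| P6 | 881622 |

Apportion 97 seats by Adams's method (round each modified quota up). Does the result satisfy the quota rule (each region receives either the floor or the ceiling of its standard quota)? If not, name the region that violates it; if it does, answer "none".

P6

Standard quotas: P1 0.949, P2 8.581, P3 6.088, P4 1.421, P5 11.369, P6 68.592.
Adams allocation: P1 1, P2 9, P3 6, P4 2, P5 12, P6 67.
P6 has quota 68.592 (lower 68, upper 69) but receives 67 — outside the quota interval.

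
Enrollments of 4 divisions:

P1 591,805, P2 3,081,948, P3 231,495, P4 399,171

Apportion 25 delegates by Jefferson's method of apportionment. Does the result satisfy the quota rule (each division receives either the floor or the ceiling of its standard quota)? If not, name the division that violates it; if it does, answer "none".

P2

Standard quotas: P1 3.437, P2 17.900, P3 1.345, P4 2.318.
Jefferson allocation: P1 3, P2 19, P3 1, P4 2.
P2 has quota 17.900 (lower 17, upper 18) but receives 19 — outside the quota interval.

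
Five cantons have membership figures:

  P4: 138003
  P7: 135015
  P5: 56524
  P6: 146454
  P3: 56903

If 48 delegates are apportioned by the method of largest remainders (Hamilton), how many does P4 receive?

Standard divisor: 532899 ÷ 48 ≈ 11102.062.
Standard quotas: P4 12.4304, P7 12.1613, P5 5.0913, P6 13.1916, P3 5.1254.
Lower quotas: P4 12, P7 12, P5 5, P6 13, P3 5 (sum 47, leaving 1 seat).
Remainders in descending order: P4 0.4304, P6 0.1916, P7 0.1613, P3 0.1254, P5 0.0913.
The surplus seat goes to P4.
P4 receives 13.

13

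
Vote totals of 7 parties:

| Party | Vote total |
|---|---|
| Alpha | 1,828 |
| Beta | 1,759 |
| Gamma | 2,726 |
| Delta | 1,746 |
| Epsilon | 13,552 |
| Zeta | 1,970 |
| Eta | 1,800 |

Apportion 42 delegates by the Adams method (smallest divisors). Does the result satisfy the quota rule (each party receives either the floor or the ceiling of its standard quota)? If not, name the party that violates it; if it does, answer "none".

Epsilon

Standard quotas: Alpha 3.025, Beta 2.911, Gamma 4.511, Delta 2.889, Epsilon 22.426, Zeta 3.260, Eta 2.979.
Adams allocation: Alpha 3, Beta 3, Gamma 5, Delta 3, Epsilon 21, Zeta 4, Eta 3.
Epsilon has quota 22.426 (lower 22, upper 23) but receives 21 — outside the quota interval.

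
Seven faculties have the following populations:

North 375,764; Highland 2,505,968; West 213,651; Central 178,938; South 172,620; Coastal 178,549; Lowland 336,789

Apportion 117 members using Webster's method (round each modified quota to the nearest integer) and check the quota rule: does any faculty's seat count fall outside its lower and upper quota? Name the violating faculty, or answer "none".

Standard quotas: North 11.096, Highland 73.997, West 6.309, Central 5.284, South 5.097, Coastal 5.272, Lowland 9.945.
Webster allocation: North 11, Highland 75, West 6, Central 5, South 5, Coastal 5, Lowland 10.
Highland has quota 73.997 (lower 73, upper 74) but receives 75 — outside the quota interval.

Highland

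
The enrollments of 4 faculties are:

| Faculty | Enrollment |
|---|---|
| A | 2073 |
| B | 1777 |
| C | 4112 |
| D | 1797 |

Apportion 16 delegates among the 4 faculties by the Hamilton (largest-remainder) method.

Total 9759; standard divisor 9759/16 ≈ 609.938.
Standard quotas: A 3.399, B 2.913, C 6.742, D 2.946.
Lower quotas: A 3, B 2, C 6, D 2 (sum 13, leaving 3 seats).
Remainders in descending order: D 0.946, B 0.913, C 0.742, A 0.399.
The surplus seats go to D, B, C.

A 3, B 3, C 7, D 3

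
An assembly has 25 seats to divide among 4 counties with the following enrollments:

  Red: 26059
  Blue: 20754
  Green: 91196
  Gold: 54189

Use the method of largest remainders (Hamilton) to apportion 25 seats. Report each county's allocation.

The standard divisor is 192198/25 ≈ 7687.92.
Standard quotas: Red 3.3896, Blue 2.6996, Green 11.8622, Gold 7.0486.
Lower quotas: Red 3, Blue 2, Green 11, Gold 7 (sum 23, leaving 2 seats).
Remainders in descending order: Green 0.8622, Blue 0.6996, Red 0.3896, Gold 0.0486.
The surplus seats go to Green, Blue.

Red 3; Blue 3; Green 12; Gold 7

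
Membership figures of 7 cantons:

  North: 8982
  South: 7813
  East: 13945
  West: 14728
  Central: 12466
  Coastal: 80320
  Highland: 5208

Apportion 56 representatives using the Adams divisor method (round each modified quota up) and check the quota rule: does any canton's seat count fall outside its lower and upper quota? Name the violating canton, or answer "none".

Coastal

Standard quotas: North 3.506, South 3.050, East 5.443, West 5.749, Central 4.866, Coastal 31.353, Highland 2.033.
Adams allocation: North 4, South 3, East 6, West 6, Central 5, Coastal 30, Highland 2.
Coastal has quota 31.353 (lower 31, upper 32) but receives 30 — outside the quota interval.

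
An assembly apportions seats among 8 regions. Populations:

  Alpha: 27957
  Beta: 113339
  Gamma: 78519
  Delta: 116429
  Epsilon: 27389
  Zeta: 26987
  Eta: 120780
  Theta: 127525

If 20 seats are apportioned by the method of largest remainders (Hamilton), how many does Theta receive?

Standard divisor: 638925 ÷ 20 ≈ 31946.25.
Standard quotas: Alpha 0.8751, Beta 3.5478, Gamma 2.4578, Delta 3.6445, Epsilon 0.8573, Zeta 0.8448, Eta 3.7807, Theta 3.9919.
Lower quotas: Alpha 0, Beta 3, Gamma 2, Delta 3, Epsilon 0, Zeta 0, Eta 3, Theta 3 (sum 14, leaving 6 seats).
Remainders in descending order: Theta 0.9919, Alpha 0.8751, Epsilon 0.8573, Zeta 0.8448, Eta 0.7807, Delta 0.6445, Beta 0.5478, Gamma 0.4578.
The surplus seats go to Theta, Alpha, Epsilon, Zeta, Eta, Delta.
Theta receives 4.

4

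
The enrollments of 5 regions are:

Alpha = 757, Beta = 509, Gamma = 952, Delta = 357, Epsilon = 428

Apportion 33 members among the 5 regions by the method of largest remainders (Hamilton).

Alpha: 8; Beta: 6; Gamma: 10; Delta: 4; Epsilon: 5

Standard divisor: 3003 ÷ 33 = 91.
Standard quotas: Alpha 8.319, Beta 5.593, Gamma 10.462, Delta 3.923, Epsilon 4.703.
Lower quotas: Alpha 8, Beta 5, Gamma 10, Delta 3, Epsilon 4 (sum 30, leaving 3 seats).
Remainders in descending order: Delta 0.923, Epsilon 0.703, Beta 0.593, Gamma 0.462, Alpha 0.319.
Largest remainders: Delta, Epsilon, Beta receive the extra seats.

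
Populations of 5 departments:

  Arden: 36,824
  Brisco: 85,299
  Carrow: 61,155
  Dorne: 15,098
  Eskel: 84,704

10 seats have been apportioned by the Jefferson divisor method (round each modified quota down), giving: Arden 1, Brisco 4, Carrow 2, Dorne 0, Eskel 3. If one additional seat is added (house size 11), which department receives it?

Priority for the next seat is population ÷ (current seats + 1).
Priorities: Arden 18412.000, Brisco 17059.800, Carrow 20385.000, Dorne 15098.000, Eskel 21176.000.
Highest priority: Eskel.

Eskel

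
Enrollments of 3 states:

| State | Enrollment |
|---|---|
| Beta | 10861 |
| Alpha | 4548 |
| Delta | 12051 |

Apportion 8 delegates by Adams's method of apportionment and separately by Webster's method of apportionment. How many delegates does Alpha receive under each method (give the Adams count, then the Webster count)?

Adams: Beta 3, Alpha 2, Delta 3.
Webster: Beta 3, Alpha 1, Delta 4.
Alpha gets 2 under Adams and 1 under Webster.

2 and 1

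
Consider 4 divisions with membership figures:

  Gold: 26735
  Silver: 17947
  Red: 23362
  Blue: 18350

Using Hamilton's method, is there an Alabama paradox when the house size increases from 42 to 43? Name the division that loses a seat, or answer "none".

none

At 42 seats: Gold 13, Silver 9, Red 11, Blue 9.
At 43 seats: Gold 13, Silver 9, Red 12, Blue 9.
No division's allocation decreased.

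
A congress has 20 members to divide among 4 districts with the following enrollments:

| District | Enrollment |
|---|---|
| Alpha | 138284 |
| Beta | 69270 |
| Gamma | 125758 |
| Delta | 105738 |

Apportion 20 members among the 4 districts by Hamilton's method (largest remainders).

Total 439050; standard divisor 439050/20 ≈ 21952.5.
Standard quotas: Alpha 6.2992, Beta 3.1554, Gamma 5.7286, Delta 4.8167.
Lower quotas: Alpha 6, Beta 3, Gamma 5, Delta 4 (sum 18, leaving 2 seats).
Remainders in descending order: Delta 0.8167, Gamma 0.7286, Alpha 0.2992, Beta 0.1554.
Largest remainders: Delta, Gamma receive the extra seats.

Alpha: 6; Beta: 3; Gamma: 6; Delta: 5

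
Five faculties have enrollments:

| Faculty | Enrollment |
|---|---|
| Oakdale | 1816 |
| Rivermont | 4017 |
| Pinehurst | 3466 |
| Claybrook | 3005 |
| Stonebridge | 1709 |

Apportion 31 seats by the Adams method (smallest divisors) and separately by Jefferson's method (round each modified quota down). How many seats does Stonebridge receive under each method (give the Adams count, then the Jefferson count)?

Adams: Oakdale 4, Rivermont 9, Pinehurst 7, Claybrook 7, Stonebridge 4.
Jefferson: Oakdale 4, Rivermont 9, Pinehurst 8, Claybrook 7, Stonebridge 3.
Stonebridge gets 4 under Adams and 3 under Jefferson.

4 and 3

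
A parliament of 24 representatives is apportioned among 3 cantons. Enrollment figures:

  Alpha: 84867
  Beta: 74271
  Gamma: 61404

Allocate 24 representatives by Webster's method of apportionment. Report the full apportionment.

Standard divisor 220542/24 ≈ 9189.25; standard quotas: Alpha 9.235, Beta 8.082, Gamma 6.682.
Rounding to the nearest integer gives Alpha 9, Beta 8, Gamma 7 — total 24, matching the house size, so no adjustment is needed.

Alpha 9, Beta 8, Gamma 7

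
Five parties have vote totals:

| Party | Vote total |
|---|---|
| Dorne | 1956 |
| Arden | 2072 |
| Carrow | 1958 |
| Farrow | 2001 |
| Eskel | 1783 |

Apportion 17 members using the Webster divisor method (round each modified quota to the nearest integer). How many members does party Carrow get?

3

Standard divisor 9770/17 ≈ 574.706; standard quotas: Dorne 3.403, Arden 3.605, Carrow 3.407, Farrow 3.482, Eskel 3.102.
Rounding to the nearest integer gives 3, 4, 3, 3, 3 = 16 seats, so the divisor must be adjusted.
With modified divisor 566: modified quotas Dorne 3.456, Arden 3.661, Carrow 3.459, Farrow 3.535, Eskel 3.150.
Rounding to the nearest integer: Dorne 3, Arden 4, Carrow 3, Farrow 4, Eskel 3 (total 17).
Carrow receives 3.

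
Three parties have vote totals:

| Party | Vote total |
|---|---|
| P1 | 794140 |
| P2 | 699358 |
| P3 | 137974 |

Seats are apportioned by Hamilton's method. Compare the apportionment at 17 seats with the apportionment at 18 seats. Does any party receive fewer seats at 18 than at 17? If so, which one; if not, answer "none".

At 17 seats: P1 8, P2 7, P3 2.
At 18 seats: P1 9, P2 8, P3 1.
P3 drops from 2 to 1.

P3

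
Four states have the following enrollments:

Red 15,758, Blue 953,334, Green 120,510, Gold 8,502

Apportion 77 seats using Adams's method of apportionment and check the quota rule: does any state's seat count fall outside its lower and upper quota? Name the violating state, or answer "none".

Standard quotas: Red 1.105, Blue 66.849, Green 8.450, Gold 0.596.
Adams allocation: Red 2, Blue 65, Green 9, Gold 1.
Blue has quota 66.849 (lower 66, upper 67) but receives 65 — outside the quota interval.

Blue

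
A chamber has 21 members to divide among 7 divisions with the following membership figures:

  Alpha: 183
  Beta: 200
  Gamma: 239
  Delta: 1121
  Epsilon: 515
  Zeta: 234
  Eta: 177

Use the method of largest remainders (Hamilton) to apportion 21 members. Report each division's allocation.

The standard divisor is 2669/21 ≈ 127.095.
Standard quotas: Alpha 1.440, Beta 1.574, Gamma 1.880, Delta 8.820, Epsilon 4.052, Zeta 1.841, Eta 1.393.
Lower quotas: Alpha 1, Beta 1, Gamma 1, Delta 8, Epsilon 4, Zeta 1, Eta 1 (sum 17, leaving 4 seats).
Remainders in descending order: Gamma 0.880, Zeta 0.841, Delta 0.820, Beta 0.574, Alpha 0.440, Eta 0.393, Epsilon 0.052.
Largest remainders: Gamma, Zeta, Delta, Beta receive the extra seats.

Alpha=1; Beta=2; Gamma=2; Delta=9; Epsilon=4; Zeta=2; Eta=1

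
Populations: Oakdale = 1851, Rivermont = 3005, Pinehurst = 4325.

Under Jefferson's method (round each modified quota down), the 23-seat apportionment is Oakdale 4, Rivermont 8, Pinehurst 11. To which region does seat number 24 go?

Priority for the next seat is population ÷ (current seats + 1).
Priorities: Oakdale 370.200, Rivermont 333.889, Pinehurst 360.417.
Highest priority: Oakdale.

Oakdale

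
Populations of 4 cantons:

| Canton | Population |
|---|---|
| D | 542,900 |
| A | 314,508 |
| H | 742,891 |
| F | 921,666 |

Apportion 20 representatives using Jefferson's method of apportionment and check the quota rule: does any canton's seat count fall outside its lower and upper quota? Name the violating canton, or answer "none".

none

Standard quotas: D 4.305, A 2.494, H 5.891, F 7.309.
Jefferson allocation: D 4, A 2, H 6, F 8.
Every allocation lies between the lower and upper quota.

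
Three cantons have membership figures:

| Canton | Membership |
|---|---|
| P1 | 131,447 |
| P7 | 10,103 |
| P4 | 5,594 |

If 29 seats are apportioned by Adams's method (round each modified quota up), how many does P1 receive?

25

Standard divisor 147144/29 ≈ 5073.931; standard quotas: P1 25.906, P7 1.991, P4 1.102.
Rounding up gives 26, 2, 2 = 30 seats, so the divisor must be adjusted.
With modified divisor 5400: modified quotas P1 24.342, P7 1.871, P4 1.036.
Rounding up: P1 25, P7 2, P4 2 (total 29).
P1 receives 25.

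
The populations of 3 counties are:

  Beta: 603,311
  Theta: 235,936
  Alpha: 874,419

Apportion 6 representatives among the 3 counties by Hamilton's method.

Total 1713666; standard divisor 1713666/6 = 285611.
Standard quotas: Beta 2.1124, Theta 0.8261, Alpha 3.0616.
Lower quotas: Beta 2, Theta 0, Alpha 3 (sum 5, leaving 1 seat).
Remainders in descending order: Theta 0.8261, Beta 0.1124, Alpha 0.0616.
The surplus seat goes to Theta.

Beta 2, Theta 1, Alpha 3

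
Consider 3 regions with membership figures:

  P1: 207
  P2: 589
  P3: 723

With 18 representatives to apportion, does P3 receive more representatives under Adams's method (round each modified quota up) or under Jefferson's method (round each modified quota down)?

Jefferson

Adams: P1 3, P2 7, P3 8.
Jefferson: P1 2, P2 7, P3 9.
P3 gets 8 under Adams and 9 under Jefferson.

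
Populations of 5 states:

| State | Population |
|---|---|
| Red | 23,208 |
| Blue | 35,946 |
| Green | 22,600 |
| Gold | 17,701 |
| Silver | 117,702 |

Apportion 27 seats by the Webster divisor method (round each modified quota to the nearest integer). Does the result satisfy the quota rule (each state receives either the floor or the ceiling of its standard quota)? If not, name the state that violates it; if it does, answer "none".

Standard quotas: Red 2.886, Blue 4.469, Green 2.810, Gold 2.201, Silver 14.634.
Webster allocation: Red 3, Blue 4, Green 3, Gold 2, Silver 15.
Every allocation lies between the lower and upper quota.

none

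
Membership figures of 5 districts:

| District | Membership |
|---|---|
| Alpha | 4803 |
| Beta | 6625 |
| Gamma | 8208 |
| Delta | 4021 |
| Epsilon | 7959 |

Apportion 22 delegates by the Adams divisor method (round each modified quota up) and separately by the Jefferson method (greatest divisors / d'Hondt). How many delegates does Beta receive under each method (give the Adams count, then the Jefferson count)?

Adams: Alpha 3, Beta 5, Gamma 6, Delta 3, Epsilon 5.
Jefferson: Alpha 3, Beta 4, Gamma 6, Delta 3, Epsilon 6.
Beta gets 5 under Adams and 4 under Jefferson.

5 and 4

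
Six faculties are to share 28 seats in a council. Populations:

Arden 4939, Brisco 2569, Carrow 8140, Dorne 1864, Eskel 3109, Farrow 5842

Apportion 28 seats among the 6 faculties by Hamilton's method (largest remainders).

Arden 5, Brisco 3, Carrow 9, Dorne 2, Eskel 3, Farrow 6

Total 26463; standard divisor 26463/28 ≈ 945.107.
Standard quotas: Arden 5.2259, Brisco 2.7182, Carrow 8.6128, Dorne 1.9723, Eskel 3.2896, Farrow 6.1813.
Lower quotas: Arden 5, Brisco 2, Carrow 8, Dorne 1, Eskel 3, Farrow 6 (sum 25, leaving 3 seats).
Remainders in descending order: Dorne 0.9723, Brisco 0.7182, Carrow 0.6128, Eskel 0.2896, Arden 0.2259, Farrow 0.1813.
The surplus seats go to Dorne, Brisco, Carrow.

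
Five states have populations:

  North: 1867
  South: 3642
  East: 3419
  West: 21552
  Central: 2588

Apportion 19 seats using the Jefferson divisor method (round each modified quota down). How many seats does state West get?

Standard divisor 33068/19 ≈ 1740.421; standard quotas: North 1.073, South 2.093, East 1.964, West 12.383, Central 1.487.
Rounding down gives 1, 2, 1, 12, 1 = 17 seats, so the divisor must be adjusted.
With modified divisor 1600: modified quotas North 1.167, South 2.276, East 2.137, West 13.470, Central 1.617.
Rounding down: North 1, South 2, East 2, West 13, Central 1 (total 19).
West receives 13.

13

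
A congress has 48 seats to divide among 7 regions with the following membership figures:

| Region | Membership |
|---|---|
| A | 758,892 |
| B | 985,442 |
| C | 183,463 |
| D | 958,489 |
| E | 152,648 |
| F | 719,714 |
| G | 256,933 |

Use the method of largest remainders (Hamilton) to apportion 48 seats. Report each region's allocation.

The standard divisor is 4015581/48 ≈ 83657.938.
Standard quotas: A 9.0714, B 11.7794, C 2.1930, D 11.4572, E 1.8247, F 8.6031, G 3.0712.
Lower quotas: A 9, B 11, C 2, D 11, E 1, F 8, G 3 (sum 45, leaving 3 seats).
Remainders in descending order: E 0.8247, B 0.7794, F 0.6031, D 0.4572, C 0.1930, A 0.0714, G 0.0712.
The surplus seats go to E, B, F.

A=9, B=12, C=2, D=11, E=2, F=9, G=3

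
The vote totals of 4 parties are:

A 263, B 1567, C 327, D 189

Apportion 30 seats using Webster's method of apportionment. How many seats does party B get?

21

Standard divisor 2346/30 ≈ 78.2; standard quotas: A 3.363, B 20.038, C 4.182, D 2.417.
Rounding to the nearest integer gives 3, 20, 4, 2 = 29 seats, so the divisor must be adjusted.
With modified divisor 76.27: modified quotas A 3.448, B 20.545, C 4.287, D 2.478.
Rounding to the nearest integer: A 3, B 21, C 4, D 2 (total 30).
B receives 21.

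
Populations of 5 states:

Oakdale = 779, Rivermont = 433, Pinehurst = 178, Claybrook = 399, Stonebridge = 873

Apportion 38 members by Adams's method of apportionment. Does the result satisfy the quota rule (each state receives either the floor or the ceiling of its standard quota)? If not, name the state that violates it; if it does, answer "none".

none

Standard quotas: Oakdale 11.120, Rivermont 6.181, Pinehurst 2.541, Claybrook 5.696, Stonebridge 12.462.
Adams allocation: Oakdale 11, Rivermont 6, Pinehurst 3, Claybrook 6, Stonebridge 12.
Every allocation lies between the lower and upper quota.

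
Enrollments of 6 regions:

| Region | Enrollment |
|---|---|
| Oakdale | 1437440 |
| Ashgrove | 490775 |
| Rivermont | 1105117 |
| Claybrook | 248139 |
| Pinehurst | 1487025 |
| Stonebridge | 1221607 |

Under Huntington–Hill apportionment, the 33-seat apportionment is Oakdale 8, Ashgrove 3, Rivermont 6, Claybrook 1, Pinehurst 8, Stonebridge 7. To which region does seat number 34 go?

Claybrook

Priority for the next seat is population ÷ (√(s·(s+1))).
Priorities: Oakdale 169403.929, Ashgrove 141674.539, Rivermont 170523.255, Claybrook 175460.770, Pinehurst 175247.577, Stonebridge 163244.102.
Highest priority: Claybrook.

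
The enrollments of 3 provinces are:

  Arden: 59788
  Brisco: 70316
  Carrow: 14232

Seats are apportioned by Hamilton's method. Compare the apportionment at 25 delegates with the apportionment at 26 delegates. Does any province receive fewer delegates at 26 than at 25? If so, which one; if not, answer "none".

Carrow

At 25 seats: Arden 10, Brisco 12, Carrow 3.
At 26 seats: Arden 11, Brisco 13, Carrow 2.
Carrow drops from 3 to 2.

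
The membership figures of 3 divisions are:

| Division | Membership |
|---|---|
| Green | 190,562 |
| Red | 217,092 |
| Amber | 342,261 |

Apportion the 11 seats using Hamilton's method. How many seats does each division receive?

Standard divisor: 749915 ÷ 11 ≈ 68174.091.
Standard quotas: Green 2.7952, Red 3.1844, Amber 5.0204.
Lower quotas: Green 2, Red 3, Amber 5 (sum 10, leaving 1 seat).
Remainders in descending order: Green 0.7952, Red 0.1844, Amber 0.0204.
The surplus seat goes to Green.

Green=3, Red=3, Amber=5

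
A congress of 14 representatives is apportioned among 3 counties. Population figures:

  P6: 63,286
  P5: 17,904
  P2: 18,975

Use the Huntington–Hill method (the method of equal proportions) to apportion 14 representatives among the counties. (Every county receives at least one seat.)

P6 9, P5 2, P2 3

With divisor 7384: modified quotas P6 8.571, P5 2.425, P2 2.570.
Geometric-mean thresholds: P6 √(8·9)=8.485, P5 √(2·3)=2.449, P2 √(2·3)=2.449.
Each quota rounded against its threshold gives P6 9, P5 2, P2 3 (total 14).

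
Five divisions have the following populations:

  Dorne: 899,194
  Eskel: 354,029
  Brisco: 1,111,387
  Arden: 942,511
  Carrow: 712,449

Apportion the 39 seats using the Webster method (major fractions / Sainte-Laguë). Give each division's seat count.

Dorne: 9, Eskel: 3, Brisco: 11, Arden: 9, Carrow: 7

Standard divisor 4019570/39 ≈ 103065.897; standard quotas: Dorne 8.724, Eskel 3.435, Brisco 10.783, Arden 9.145, Carrow 6.913.
Rounding to the nearest integer gives Dorne 9, Eskel 3, Brisco 11, Arden 9, Carrow 7 — total 39, matching the house size, so no adjustment is needed.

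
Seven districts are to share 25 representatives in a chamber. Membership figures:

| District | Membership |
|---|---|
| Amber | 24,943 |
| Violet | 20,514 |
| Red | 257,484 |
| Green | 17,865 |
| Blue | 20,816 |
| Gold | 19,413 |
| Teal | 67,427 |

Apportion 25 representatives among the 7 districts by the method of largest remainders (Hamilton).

Amber: 2, Violet: 1, Red: 15, Green: 1, Blue: 1, Gold: 1, Teal: 4

The standard divisor is 428462/25 ≈ 17138.48.
Standard quotas: Amber 1.4554, Violet 1.1970, Red 15.0237, Green 1.0424, Blue 1.2146, Gold 1.1327, Teal 3.9342.
Lower quotas: Amber 1, Violet 1, Red 15, Green 1, Blue 1, Gold 1, Teal 3 (sum 23, leaving 2 seats).
Remainders in descending order: Teal 0.9342, Amber 0.4554, Blue 0.2146, Violet 0.1970, Gold 0.1327, Green 0.0424, Red 0.0237.
Largest remainders: Teal, Amber receive the extra seats.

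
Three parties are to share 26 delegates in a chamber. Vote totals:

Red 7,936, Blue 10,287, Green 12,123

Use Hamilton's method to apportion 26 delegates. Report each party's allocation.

Red=7, Blue=9, Green=10

The standard divisor is 30346/26 ≈ 1167.154.
Standard quotas: Red 6.7994, Blue 8.8137, Green 10.3868.
Lower quotas: Red 6, Blue 8, Green 10 (sum 24, leaving 2 seats).
Remainders in descending order: Blue 0.8137, Red 0.7994, Green 0.3868.
Largest remainders: Blue, Red receive the extra seats.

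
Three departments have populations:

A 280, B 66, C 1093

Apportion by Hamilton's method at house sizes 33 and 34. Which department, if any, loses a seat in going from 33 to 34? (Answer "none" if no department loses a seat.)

B

At 33 seats: A 6, B 2, C 25.
At 34 seats: A 7, B 1, C 26.
B drops from 2 to 1.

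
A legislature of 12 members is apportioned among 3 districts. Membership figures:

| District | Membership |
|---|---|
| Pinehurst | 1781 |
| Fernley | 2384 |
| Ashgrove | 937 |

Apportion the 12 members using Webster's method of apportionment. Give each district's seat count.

Pinehurst 4; Fernley 6; Ashgrove 2

Standard divisor 5102/12 ≈ 425.167; standard quotas: Pinehurst 4.189, Fernley 5.607, Ashgrove 2.204.
Rounding to the nearest integer gives Pinehurst 4, Fernley 6, Ashgrove 2 — total 12, matching the house size, so no adjustment is needed.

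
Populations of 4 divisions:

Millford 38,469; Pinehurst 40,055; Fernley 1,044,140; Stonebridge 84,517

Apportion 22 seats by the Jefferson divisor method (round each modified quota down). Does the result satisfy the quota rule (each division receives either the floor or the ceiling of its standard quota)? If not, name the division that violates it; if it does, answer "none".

Fernley

Standard quotas: Millford 0.701, Pinehurst 0.730, Fernley 19.029, Stonebridge 1.540.
Jefferson allocation: Millford 0, Pinehurst 0, Fernley 21, Stonebridge 1.
Fernley has quota 19.029 (lower 19, upper 20) but receives 21 — outside the quota interval.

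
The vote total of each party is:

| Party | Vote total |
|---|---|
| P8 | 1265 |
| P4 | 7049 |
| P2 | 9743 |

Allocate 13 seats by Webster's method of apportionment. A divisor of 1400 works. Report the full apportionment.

With modified divisor 1400: modified quotas P8 0.904, P4 5.035, P2 6.959.
Rounding to the nearest integer: P8 1, P4 5, P2 7 (total 13).

P8 1, P4 5, P2 7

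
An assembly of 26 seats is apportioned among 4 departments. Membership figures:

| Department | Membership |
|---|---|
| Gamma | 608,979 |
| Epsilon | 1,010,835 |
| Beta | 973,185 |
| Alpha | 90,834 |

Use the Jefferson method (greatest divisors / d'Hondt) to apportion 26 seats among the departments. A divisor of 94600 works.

With modified divisor 94600: modified quotas Gamma 6.437, Epsilon 10.685, Beta 10.287, Alpha 0.960.
Rounding down: Gamma 6, Epsilon 10, Beta 10, Alpha 0 (total 26).

Gamma: 6; Epsilon: 10; Beta: 10; Alpha: 0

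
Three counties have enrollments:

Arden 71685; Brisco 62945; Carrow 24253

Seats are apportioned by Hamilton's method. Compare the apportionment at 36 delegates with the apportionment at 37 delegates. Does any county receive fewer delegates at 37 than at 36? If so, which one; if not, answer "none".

At 36 seats: Arden 16, Brisco 14, Carrow 6.
At 37 seats: Arden 17, Brisco 15, Carrow 5.
Carrow drops from 6 to 5.

Carrow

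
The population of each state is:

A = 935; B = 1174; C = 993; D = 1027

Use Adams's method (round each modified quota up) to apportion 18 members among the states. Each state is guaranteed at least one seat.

Standard divisor 4129/18 ≈ 229.389; standard quotas: A 4.076, B 5.118, C 4.329, D 4.477.
Rounding up gives 5, 6, 5, 5 = 21 seats, so the divisor must be adjusted.
With modified divisor 250: modified quotas A 3.740, B 4.696, C 3.972, D 4.108.
Rounding up: A 4, B 5, C 4, D 5 (total 18).

A=4, B=5, C=4, D=5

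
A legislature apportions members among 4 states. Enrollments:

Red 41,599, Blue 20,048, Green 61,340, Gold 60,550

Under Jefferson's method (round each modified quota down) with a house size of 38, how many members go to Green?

13

Standard divisor 183537/38 ≈ 4829.921; standard quotas: Red 8.613, Blue 4.151, Green 12.700, Gold 12.536.
Rounding down gives 8, 4, 12, 12 = 36 seats, so the divisor must be adjusted.
With modified divisor 4640: modified quotas Red 8.965, Blue 4.321, Green 13.220, Gold 13.050.
Rounding down: Red 8, Blue 4, Green 13, Gold 13 (total 38).
Green receives 13.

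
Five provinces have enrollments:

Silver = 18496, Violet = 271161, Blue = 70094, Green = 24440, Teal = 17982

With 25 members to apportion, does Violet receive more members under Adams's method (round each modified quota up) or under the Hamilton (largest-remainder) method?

Adams: Silver 2, Violet 16, Blue 4, Green 2, Teal 1.
Hamilton: Silver 1, Violet 17, Blue 4, Green 2, Teal 1.
Violet gets 16 under Adams and 17 under Hamilton.

Hamilton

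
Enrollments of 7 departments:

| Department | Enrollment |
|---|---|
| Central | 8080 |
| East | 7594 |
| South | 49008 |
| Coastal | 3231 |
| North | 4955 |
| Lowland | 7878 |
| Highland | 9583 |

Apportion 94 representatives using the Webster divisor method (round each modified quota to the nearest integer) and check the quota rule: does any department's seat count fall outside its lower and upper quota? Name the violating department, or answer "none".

South

Standard quotas: Central 8.408, East 7.903, South 51.000, Coastal 3.362, North 5.156, Lowland 8.198, Highland 9.972.
Webster allocation: Central 8, East 8, South 52, Coastal 3, North 5, Lowland 8, Highland 10.
South has quota 51.000 (lower 50, upper 51) but receives 52 — outside the quota interval.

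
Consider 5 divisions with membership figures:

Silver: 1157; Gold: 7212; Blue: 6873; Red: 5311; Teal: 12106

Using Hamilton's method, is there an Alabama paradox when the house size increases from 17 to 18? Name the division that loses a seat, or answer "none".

Silver

At 17 seats: Silver 1, Gold 4, Blue 3, Red 3, Teal 6.
At 18 seats: Silver 0, Gold 4, Blue 4, Red 3, Teal 7.
Silver drops from 1 to 0.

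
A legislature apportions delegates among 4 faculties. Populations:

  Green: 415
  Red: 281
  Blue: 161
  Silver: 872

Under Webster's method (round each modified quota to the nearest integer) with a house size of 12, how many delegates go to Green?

Standard divisor 1729/12 ≈ 144.083; standard quotas: Green 2.880, Red 1.950, Blue 1.117, Silver 6.052.
Rounding to the nearest integer gives Green 3, Red 2, Blue 1, Silver 6 — total 12, matching the house size, so no adjustment is needed.
Green receives 3.

3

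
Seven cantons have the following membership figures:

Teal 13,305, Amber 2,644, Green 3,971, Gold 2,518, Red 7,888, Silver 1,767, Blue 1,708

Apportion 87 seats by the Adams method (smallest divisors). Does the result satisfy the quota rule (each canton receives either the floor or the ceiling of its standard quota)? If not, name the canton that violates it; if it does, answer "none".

Standard quotas: Teal 34.246, Amber 6.805, Green 10.221, Gold 6.481, Red 20.303, Silver 4.548, Blue 4.396.
Adams allocation: Teal 33, Amber 7, Green 10, Gold 7, Red 20, Silver 5, Blue 5.
Teal has quota 34.246 (lower 34, upper 35) but receives 33 — outside the quota interval.

Teal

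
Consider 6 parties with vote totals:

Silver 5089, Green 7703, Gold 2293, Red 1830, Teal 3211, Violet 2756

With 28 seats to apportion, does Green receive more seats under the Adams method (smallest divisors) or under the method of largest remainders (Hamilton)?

Hamilton

Adams: Silver 6, Green 9, Gold 3, Red 2, Teal 4, Violet 4.
Hamilton: Silver 6, Green 10, Gold 3, Red 2, Teal 4, Violet 3.
Green gets 9 under Adams and 10 under Hamilton.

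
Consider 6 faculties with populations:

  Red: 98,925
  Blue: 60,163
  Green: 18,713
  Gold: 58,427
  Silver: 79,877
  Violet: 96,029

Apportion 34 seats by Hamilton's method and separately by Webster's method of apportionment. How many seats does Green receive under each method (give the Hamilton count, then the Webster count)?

Hamilton: Red 8, Blue 5, Green 1, Gold 5, Silver 7, Violet 8.
Webster: Red 8, Blue 5, Green 2, Gold 5, Silver 6, Violet 8.
Green gets 1 under Hamilton and 2 under Webster.

1 and 2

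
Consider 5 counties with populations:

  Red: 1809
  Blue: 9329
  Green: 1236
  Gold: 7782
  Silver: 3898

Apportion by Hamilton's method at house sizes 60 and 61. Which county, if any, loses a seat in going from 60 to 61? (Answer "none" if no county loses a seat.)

At 60 seats: Red 5, Blue 23, Green 3, Gold 19, Silver 10.
At 61 seats: Red 4, Blue 24, Green 3, Gold 20, Silver 10.
Red drops from 5 to 4.

Red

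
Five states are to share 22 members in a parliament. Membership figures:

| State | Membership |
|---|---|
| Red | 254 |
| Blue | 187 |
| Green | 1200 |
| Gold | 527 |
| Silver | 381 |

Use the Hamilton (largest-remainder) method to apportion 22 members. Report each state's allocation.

Red: 2; Blue: 2; Green: 10; Gold: 5; Silver: 3

Standard divisor: 2549 ÷ 22 ≈ 115.864.
Standard quotas: Red 2.192, Blue 1.614, Green 10.357, Gold 4.548, Silver 3.288.
Lower quotas: Red 2, Blue 1, Green 10, Gold 4, Silver 3 (sum 20, leaving 2 seats).
Remainders in descending order: Blue 0.614, Gold 0.548, Green 0.357, Silver 0.288, Red 0.192.
The surplus seats go to Blue, Gold.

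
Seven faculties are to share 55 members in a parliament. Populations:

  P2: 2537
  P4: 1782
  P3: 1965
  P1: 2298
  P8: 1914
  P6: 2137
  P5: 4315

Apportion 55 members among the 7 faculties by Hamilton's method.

Standard divisor: 16948 ÷ 55 ≈ 308.145.
Standard quotas: P2 8.233, P4 5.783, P3 6.377, P1 7.458, P8 6.211, P6 6.935, P5 14.003.
Lower quotas: P2 8, P4 5, P3 6, P1 7, P8 6, P6 6, P5 14 (sum 52, leaving 3 seats).
Remainders in descending order: P6 0.935, P4 0.783, P1 0.458, P3 0.377, P2 0.233, P8 0.211, P5 0.003.
Largest remainders: P6, P4, P1 receive the extra seats.

P2=8; P4=6; P3=6; P1=8; P8=6; P6=7; P5=14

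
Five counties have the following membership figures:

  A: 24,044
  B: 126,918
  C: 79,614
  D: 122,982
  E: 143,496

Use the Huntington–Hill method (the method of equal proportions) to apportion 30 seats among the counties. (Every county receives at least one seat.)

With divisor 16936: modified quotas A 1.420, B 7.494, C 4.701, D 7.262, E 8.473.
Geometric-mean thresholds: A √(1·2)=1.414, B √(7·8)=7.483, C √(4·5)=4.472, D √(7·8)=7.483, E √(8·9)=8.485.
Each quota rounded against its threshold gives A 2, B 8, C 5, D 7, E 8 (total 30).

A: 2, B: 8, C: 5, D: 7, E: 8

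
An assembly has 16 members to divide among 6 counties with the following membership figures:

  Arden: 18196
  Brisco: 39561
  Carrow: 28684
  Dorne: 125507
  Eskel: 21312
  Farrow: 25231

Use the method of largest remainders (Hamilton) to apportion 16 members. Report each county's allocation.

Standard divisor: 258491 ÷ 16 ≈ 16155.688.
Standard quotas: Arden 1.1263, Brisco 2.4487, Carrow 1.7755, Dorne 7.7686, Eskel 1.3192, Farrow 1.5617.
Lower quotas: Arden 1, Brisco 2, Carrow 1, Dorne 7, Eskel 1, Farrow 1 (sum 13, leaving 3 seats).
Remainders in descending order: Carrow 0.7755, Dorne 0.7686, Farrow 0.5617, Brisco 0.4487, Eskel 0.3192, Arden 0.1263.
The surplus seats go to Carrow, Dorne, Farrow.

Arden 1, Brisco 2, Carrow 2, Dorne 8, Eskel 1, Farrow 2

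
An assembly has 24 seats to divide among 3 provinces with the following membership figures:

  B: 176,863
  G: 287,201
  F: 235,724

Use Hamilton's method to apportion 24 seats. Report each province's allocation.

The standard divisor is 699788/24 ≈ 29157.833.
Standard quotas: B 6.0657, G 9.8499, F 8.0844.
Lower quotas: B 6, G 9, F 8 (sum 23, leaving 1 seat).
Remainders in descending order: G 0.8499, F 0.0844, B 0.0657.
The surplus seat goes to G.

B 6, G 10, F 8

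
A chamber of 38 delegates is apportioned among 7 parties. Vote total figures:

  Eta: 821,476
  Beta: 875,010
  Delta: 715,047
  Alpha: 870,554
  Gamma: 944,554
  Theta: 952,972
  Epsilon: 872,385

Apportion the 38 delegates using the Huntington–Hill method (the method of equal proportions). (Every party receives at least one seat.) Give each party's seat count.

Eta 5, Beta 6, Delta 5, Alpha 5, Gamma 6, Theta 6, Epsilon 5

With divisor 159515: modified quotas Eta 5.150, Beta 5.485, Delta 4.483, Alpha 5.458, Gamma 5.921, Theta 5.974, Epsilon 5.469.
Geometric-mean thresholds: Eta √(5·6)=5.477, Beta √(5·6)=5.477, Delta √(4·5)=4.472, Alpha √(5·6)=5.477, Gamma √(5·6)=5.477, Theta √(5·6)=5.477, Epsilon √(5·6)=5.477.
Each quota rounded against its threshold gives Eta 5, Beta 6, Delta 5, Alpha 5, Gamma 6, Theta 6, Epsilon 5 (total 38).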